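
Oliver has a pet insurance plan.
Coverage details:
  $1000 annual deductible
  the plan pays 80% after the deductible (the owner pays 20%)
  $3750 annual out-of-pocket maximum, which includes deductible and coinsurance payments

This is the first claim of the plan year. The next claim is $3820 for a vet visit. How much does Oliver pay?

$1564

Nothing has been paid toward the $1000 deductible, so the first $1000 of this charge is applied there.
The remaining $2820 (= $3820 − $1000) moves to coinsurance.
20% of $2820 = $564 falls to the owner.
Owner responsibility before any cap: $1000 + $564 = $1564.
Year-to-date out-of-pocket becomes $0 + $1564 = $1564, still under the $3750 maximum, so no cap applies.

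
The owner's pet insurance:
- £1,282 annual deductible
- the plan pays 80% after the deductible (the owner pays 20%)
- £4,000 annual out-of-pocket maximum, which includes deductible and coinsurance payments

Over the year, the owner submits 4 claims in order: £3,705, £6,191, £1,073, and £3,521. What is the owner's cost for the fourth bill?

£704.20

Claim 1 (£3,705): deductible takes £1,282, £2,423 remains; coinsurance £2,423 × 20% = £484.60. Owner pays £1,766.60; OOP now £1,766.60.
Claim 2 (£6,191): 20% coinsurance on £6,191 = £1,238.20. Cost to owner: £1,238.20. OOP to date £3,004.80.
Claim 3 (£1,073): deductible already satisfied, so owner's share is 20% × £1,073 = £214.60. Owner owes £214.60 (running OOP £3,219.40).
Claim 4 (£3,521): deductible met; 20% of £3,521 = £704.20. Owner pays £704.20; OOP now £3,923.60.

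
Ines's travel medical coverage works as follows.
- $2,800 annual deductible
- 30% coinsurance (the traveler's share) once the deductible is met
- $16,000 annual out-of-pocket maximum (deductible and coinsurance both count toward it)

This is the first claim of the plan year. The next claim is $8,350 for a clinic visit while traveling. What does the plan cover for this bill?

Deductible not yet touched, so the first $2,800 of the bill goes to the deductible.
That leaves $8,350 − $2,800 = $5,550 for coinsurance.
30% of $5,550 = $1,665 falls to the traveler.
So the traveler owes $2,800 + $1,665 = $4,465 before any cap.
Total out-of-pocket so far would be $0 + $4,465 = $4,465, below the $16,000 cap — no reduction.
The plan picks up $8,350 − $4,465 = $3,885.

$3,885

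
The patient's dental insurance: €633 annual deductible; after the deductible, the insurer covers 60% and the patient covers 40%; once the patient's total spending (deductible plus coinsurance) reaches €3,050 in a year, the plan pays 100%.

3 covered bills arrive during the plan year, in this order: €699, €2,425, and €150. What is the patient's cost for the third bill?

€60

Bill 1, €699: €633 to deductible, leaving €66; patient's 40% is €26.40. Cost to patient: €659.40. OOP to date €659.40.
Bill 2, €2,425: 40% coinsurance on €2,425 = €970. Patient pays €970; OOP now €1,629.40.
Bill 3, €150: deductible met; 40% of €150 = €60. Patient owes €60 (running OOP €1,689.40).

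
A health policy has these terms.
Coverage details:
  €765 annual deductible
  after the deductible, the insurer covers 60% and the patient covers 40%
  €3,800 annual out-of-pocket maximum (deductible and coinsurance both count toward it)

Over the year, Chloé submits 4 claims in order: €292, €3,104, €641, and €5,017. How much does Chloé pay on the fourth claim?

€1,726.20

#1 (€292): fully absorbed by the deductible. Cost to patient: €292. OOP to date €292.
#2 (€3,104): €473 finishes the deductible; €2,631 goes to coinsurance; patient's 40% is €1,052.40. Patient pays €1,525.40; OOP now €1,817.40.
#3 (€641): 40% coinsurance on €641 = €256.40. Patient owes €256.40 (running OOP €2,073.80).
#4 (€5,017): deductible met; 40% of €5,017 = €2,006.80. Adding that to €2,073.80 gives €4,080.60, past the €3,800 cap; patient pays only €3,800 − €2,073.80 = €1,726.20.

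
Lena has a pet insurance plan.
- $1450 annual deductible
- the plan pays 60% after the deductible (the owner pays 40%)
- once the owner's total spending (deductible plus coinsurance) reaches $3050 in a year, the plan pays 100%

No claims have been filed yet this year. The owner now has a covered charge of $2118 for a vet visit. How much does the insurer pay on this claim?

Nothing has been paid toward the $1450 deductible, so the first $1450 of this charge is applied there.
After the $1450 deductible portion, $2118 − $1450 = $668 is subject to coinsurance.
40% of $668 = $267.20 falls to the owner.
So the owner owes $1450 + $267.20 = $1717.20 before any cap.
Total out-of-pocket so far would be $0 + $1717.20 = $1717.20, below the $3050 cap — no reduction.
The insurer covers the remainder: $2118 − $1717.20 = $400.80.

$400.80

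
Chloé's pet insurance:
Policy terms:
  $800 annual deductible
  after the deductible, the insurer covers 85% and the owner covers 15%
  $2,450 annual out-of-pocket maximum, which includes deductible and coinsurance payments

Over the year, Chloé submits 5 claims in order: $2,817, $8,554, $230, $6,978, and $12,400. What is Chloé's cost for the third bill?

Claim 1 — $2,817: $800 finishes the deductible; $2,017 goes to coinsurance; coinsurance $2,017 × 15% = $302.55. Owner owes $1,102.55 (running OOP $1,102.55).
Claim 2 — $8,554: deductible met; 15% of $8,554 = $1,283.10. Owner pays $1,283.10; OOP now $2,385.65.
Claim 3 — $230: deductible met; 15% of $230 = $34.50. Cost to owner: $34.50. OOP to date $2,420.15.

$34.50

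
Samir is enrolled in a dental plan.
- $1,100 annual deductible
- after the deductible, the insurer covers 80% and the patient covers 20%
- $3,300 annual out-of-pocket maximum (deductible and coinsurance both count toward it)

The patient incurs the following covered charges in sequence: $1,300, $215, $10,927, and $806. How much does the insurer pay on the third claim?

$8,810

Bill 1, $1,300: $1,100 to deductible, leaving $200; patient's 20% is $40. Cost to patient: $1,140. OOP to date $1,140. Plan pays $1,300 − $1,140 = $160.
Bill 2, $215: deductible met; 20% of $215 = $43. Patient pays $43; OOP now $1,183. Insurer: $215 − $43 = $172.
Bill 3, $10,927: 20% coinsurance on $10,927 = $2,185.40. That would push OOP to $3,368.40, over the $3,300 cap, so patient pays $3,300 − $1,183 = $2,117. Plan pays $10,927 − $2,117 = $8,810.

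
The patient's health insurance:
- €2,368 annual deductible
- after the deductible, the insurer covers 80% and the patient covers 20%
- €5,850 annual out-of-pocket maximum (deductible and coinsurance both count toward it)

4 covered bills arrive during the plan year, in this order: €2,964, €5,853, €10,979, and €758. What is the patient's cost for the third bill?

€2,192.20

#1 (€2,964): deductible takes €2,368, €596 remains; patient's 20% is €119.20. Cost to patient: €2,487.20. OOP to date €2,487.20.
#2 (€5,853): deductible already satisfied, so patient's share is 20% × €5,853 = €1,170.60. Cost to patient: €1,170.60. OOP to date €3,657.80.
#3 (€10,979): deductible already satisfied, so patient's share is 20% × €10,979 = €2,195.80. OOP would hit €5,853.60 > €5,850, so the cap limits the patient to €5,850 − €3,657.80 = €2,192.20.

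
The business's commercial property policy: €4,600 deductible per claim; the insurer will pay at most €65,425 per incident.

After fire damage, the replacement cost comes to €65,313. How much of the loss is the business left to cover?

Subtract the deductible: €65,313 − €4,600 = €60,713.
That's under the €65,425 cap, so the insurer reimburses the full €60,713.
The business bears the rest of the original loss: €65,313 − €60,713 = €4,600.

€4,600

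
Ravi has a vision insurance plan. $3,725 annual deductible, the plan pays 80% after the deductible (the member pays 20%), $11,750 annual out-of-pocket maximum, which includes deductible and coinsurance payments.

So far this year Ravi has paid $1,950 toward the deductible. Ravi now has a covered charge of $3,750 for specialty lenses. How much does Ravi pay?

$2,170

Deductible still to meet: $3,725 − $1,950 = $1,775.
After the $1,775 deductible portion, $3,750 − $1,775 = $1,975 is subject to coinsurance.
Member's 20% share of $1,975 is $395.
That puts the member's cost at $1,775 + $395 = $2,170 before any cap.
Cumulative spending $1,950 + $2,170 = $4,120 stays under the $11,750 maximum.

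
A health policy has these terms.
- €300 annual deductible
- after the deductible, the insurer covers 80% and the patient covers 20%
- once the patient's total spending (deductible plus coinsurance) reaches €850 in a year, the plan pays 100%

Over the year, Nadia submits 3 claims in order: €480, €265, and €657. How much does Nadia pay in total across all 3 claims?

Claim 1 — €480: €300 to deductible, leaving €180; patient's 20% is €36. Patient pays €336; OOP now €336.
Claim 2 — €265: 20% coinsurance on €265 = €53. Patient pays €53; OOP now €389.
Claim 3 — €657: 20% coinsurance on €657 = €131.40. Patient owes €131.40 (running OOP €520.40).
Total paid by the patient: €336 + €53 + €131.40 = €520.40.

€520.40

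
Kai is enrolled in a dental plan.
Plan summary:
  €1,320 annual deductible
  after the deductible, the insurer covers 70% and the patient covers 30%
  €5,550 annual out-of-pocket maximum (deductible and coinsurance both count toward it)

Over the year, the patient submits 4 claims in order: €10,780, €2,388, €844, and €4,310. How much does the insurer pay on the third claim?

€590.80

#1 (€10,780): deductible takes €1,320, €9,460 remains; coinsurance €9,460 × 30% = €2,838. Patient pays €4,158; OOP now €4,158. Plan pays €10,780 − €4,158 = €6,622.
#2 (€2,388): 30% coinsurance on €2,388 = €716.40. Cost to patient: €716.40. OOP to date €4,874.40. Plan pays €2,388 − €716.40 = €1,671.60.
#3 (€844): deductible met; 30% of €844 = €253.20. Patient pays €253.20; OOP now €5,127.60. Plan pays €844 − €253.20 = €590.80.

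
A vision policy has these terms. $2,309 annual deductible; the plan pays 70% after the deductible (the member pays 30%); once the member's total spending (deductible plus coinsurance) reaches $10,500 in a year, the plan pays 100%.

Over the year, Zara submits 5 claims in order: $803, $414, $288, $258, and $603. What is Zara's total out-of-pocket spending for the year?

Claim 1 — $803: all of it applies to the deductible. Member owes $803 (running OOP $803).
Claim 2 — $414: entire amount goes to the deductible. Cost to member: $414. OOP to date $1,217.
Claim 3 — $288: fully absorbed by the deductible. Cost to member: $288. OOP to date $1,505.
Claim 4 — $258: fully absorbed by the deductible. Member pays $258; OOP now $1,763.
Claim 5 — $603: $546 to deductible, leaving $57; coinsurance $57 × 30% = $17.10. Member pays $563.10; OOP now $2,326.10.
Total paid by the member: $803 + $414 + $288 + $258 + $563.10 = $2,326.10.

$2,326.10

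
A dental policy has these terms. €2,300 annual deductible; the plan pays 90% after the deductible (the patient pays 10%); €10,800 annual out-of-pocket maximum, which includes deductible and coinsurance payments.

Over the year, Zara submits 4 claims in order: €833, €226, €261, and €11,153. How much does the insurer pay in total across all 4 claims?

€9,155.70

#1 (€833): all of it applies to the deductible. Patient pays €833; OOP now €833. Insurer: €833 − €833 = €0.
#2 (€226): entire amount goes to the deductible. Patient owes €226 (running OOP €1,059). Plan pays €226 − €226 = €0.
#3 (€261): all of it applies to the deductible. Patient pays €261; OOP now €1,320. Plan pays €261 − €261 = €0.
#4 (€11,153): €980 finishes the deductible; €10,173 goes to coinsurance; patient's 10% is €1,017.30. Patient pays €1,997.30; OOP now €3,317.30. Plan pays €11,153 − €1,997.30 = €9,155.70.
Insurer total = bills − patient's total = €12,473 − €3,317.30 = €9,155.70.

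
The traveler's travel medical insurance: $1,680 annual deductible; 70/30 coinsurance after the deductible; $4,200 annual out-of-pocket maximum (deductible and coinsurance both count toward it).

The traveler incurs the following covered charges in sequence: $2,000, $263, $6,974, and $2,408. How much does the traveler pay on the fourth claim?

Bill 1, $2,000: $1,680 finishes the deductible; $320 goes to coinsurance; coinsurance $320 × 30% = $96. Traveler pays $1,776; OOP now $1,776.
Bill 2, $263: deductible met; 30% of $263 = $78.90. Cost to traveler: $78.90. OOP to date $1,854.90.
Bill 3, $6,974: deductible already satisfied, so traveler's share is 30% × $6,974 = $2,092.20. Traveler owes $2,092.20 (running OOP $3,947.10).
Bill 4, $2,408: deductible met; 30% of $2,408 = $722.40. Adding that to $3,947.10 gives $4,669.50, past the $4,200 cap; traveler pays only $4,200 − $3,947.10 = $252.90.

$252.90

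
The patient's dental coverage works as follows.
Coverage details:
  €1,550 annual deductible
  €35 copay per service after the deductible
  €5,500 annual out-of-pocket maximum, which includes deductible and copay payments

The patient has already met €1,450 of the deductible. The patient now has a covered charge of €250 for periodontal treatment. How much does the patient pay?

€135

Remaining deductible: €1,550 − €1,450 = €100.
The remaining €150 (= €250 − €100) moves to the copay.
Copay on this service: €35.
Patient responsibility before any cap: €100 + €35 = €135.
Total out-of-pocket so far would be €1,450 + €135 = €1,585, below the €5,500 cap — no reduction.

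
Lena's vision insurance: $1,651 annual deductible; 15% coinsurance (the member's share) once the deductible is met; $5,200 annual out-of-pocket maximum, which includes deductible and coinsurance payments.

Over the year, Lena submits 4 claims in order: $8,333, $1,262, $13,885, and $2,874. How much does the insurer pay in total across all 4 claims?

$21,154

Claim 1 — $8,333: deductible takes $1,651, $6,682 remains; member's 15% is $1,002.30. Cost to member: $2,653.30. OOP to date $2,653.30. Insurer: $8,333 − $2,653.30 = $5,679.70.
Claim 2 — $1,262: deductible already satisfied, so member's share is 15% × $1,262 = $189.30. Member owes $189.30 (running OOP $2,842.60). Plan pays $1,262 − $189.30 = $1,072.70.
Claim 3 — $13,885: deductible met; 15% of $13,885 = $2,082.75. Member pays $2,082.75; OOP now $4,925.35. Insurer: $13,885 − $2,082.75 = $11,802.25.
Claim 4 — $2,874: 15% coinsurance on $2,874 = $431.10. Adding that to $4,925.35 gives $5,356.45, past the $5,200 cap; member pays only $5,200 − $4,925.35 = $274.65. Insurer: $2,874 − $274.65 = $2,599.35.
Insurer total = bills − member's total = $26,354 − $5,200 = $21,154.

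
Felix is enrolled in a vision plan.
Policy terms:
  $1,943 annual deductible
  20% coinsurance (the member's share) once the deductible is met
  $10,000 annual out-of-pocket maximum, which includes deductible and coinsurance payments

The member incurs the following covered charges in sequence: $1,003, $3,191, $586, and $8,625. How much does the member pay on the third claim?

#1 ($1,003): entire amount goes to the deductible. Member owes $1,003 (running OOP $1,003).
#2 ($3,191): $940 finishes the deductible; $2,251 goes to coinsurance; 20% of $2,251 = $450.20. Member pays $1,390.20; OOP now $2,393.20.
#3 ($586): 20% coinsurance on $586 = $117.20. Member owes $117.20 (running OOP $2,510.40).

$117.20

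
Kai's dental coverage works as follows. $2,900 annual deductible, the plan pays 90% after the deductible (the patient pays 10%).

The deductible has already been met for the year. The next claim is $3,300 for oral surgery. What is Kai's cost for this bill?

$330

With the deductible met, the entire $3,300 is subject to coinsurance.
10% of $3,300 = $330 falls to the patient.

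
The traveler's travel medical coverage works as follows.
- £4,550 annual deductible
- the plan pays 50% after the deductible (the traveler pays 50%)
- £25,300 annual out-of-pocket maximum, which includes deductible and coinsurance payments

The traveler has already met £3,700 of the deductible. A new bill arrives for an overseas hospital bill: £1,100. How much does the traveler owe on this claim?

Remaining deductible: £4,550 − £3,700 = £850.
The remaining £250 (= £1,100 − £850) moves to coinsurance.
50% of £250 = £125 falls to the traveler.
So the traveler owes £850 + £125 = £975 before any cap.
Year-to-date out-of-pocket becomes £3,700 + £975 = £4,675, still under the £25,300 maximum, so no cap applies.

£975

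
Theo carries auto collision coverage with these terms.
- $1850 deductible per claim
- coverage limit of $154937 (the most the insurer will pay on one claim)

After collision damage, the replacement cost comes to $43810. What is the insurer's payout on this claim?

$41960

After the deductible, $43810 − $1850 = $41960 remains.
That's under the $154937 cap, so the insurer reimburses the full $41960.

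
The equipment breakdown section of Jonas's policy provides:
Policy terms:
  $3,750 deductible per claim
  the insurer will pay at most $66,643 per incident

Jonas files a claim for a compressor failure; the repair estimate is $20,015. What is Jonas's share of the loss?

Subtract the deductible: $20,015 − $3,750 = $16,265.
$16,265 ≤ $66,643, so the limit doesn't bind; insurer pays $16,265.
The business owner bears the rest of the original loss: $20,015 − $16,265 = $3,750.

$3,750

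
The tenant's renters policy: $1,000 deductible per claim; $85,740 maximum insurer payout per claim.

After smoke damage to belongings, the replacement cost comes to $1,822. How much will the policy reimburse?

After the deductible, $1,822 − $1,000 = $822 remains.
$822 is within the $85,740 limit, so the insurer pays $822.

$822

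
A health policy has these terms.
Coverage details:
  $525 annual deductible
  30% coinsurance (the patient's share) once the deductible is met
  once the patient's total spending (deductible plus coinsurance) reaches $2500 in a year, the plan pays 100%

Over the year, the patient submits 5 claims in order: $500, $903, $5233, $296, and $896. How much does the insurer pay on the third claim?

Bill 1, $500: entire amount goes to the deductible. Patient owes $500 (running OOP $500). Insurer: $500 − $500 = $0.
Bill 2, $903: deductible takes $25, $878 remains; 30% of $878 = $263.40. Cost to patient: $288.40. OOP to date $788.40. Insurer: $903 − $288.40 = $614.60.
Bill 3, $5233: 30% coinsurance on $5233 = $1569.90. Patient pays $1569.90; OOP now $2358.30. Insurer: $5233 − $1569.90 = $3663.10.

$3663.10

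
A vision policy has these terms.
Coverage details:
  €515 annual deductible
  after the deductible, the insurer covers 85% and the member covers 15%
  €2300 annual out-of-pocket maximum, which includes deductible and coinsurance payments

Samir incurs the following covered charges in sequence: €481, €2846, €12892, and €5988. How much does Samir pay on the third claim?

€1363.20

Claim 1 (€481): all of it applies to the deductible. Member pays €481; OOP now €481.
Claim 2 (€2846): €34 finishes the deductible; €2812 goes to coinsurance; coinsurance €2812 × 15% = €421.80. Cost to member: €455.80. OOP to date €936.80.
Claim 3 (€12892): 15% coinsurance on €12892 = €1933.80. Adding that to €936.80 gives €2870.60, past the €2300 cap; member pays only €2300 − €936.80 = €1363.20.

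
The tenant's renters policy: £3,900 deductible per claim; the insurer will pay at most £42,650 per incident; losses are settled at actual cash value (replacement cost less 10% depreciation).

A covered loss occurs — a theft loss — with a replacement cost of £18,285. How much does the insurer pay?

£12,556.50

Depreciate 10%: the covered value is £18,285 × 0.9 = £16,456.50.
Subtract the deductible: £16,456.50 − £3,900 = £12,556.50.
£12,556.50 ≤ £42,650, so the limit doesn't bind; insurer pays £12,556.50.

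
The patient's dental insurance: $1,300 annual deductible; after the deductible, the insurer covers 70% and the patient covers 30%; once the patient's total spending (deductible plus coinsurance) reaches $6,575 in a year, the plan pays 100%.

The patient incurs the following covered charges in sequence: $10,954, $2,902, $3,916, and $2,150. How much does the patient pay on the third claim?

#1 ($10,954): $1,300 finishes the deductible; $9,654 goes to coinsurance; patient's 30% is $2,896.20. Cost to patient: $4,196.20. OOP to date $4,196.20.
#2 ($2,902): 30% coinsurance on $2,902 = $870.60. Patient pays $870.60; OOP now $5,066.80.
#3 ($3,916): deductible met; 30% of $3,916 = $1,174.80. Patient owes $1,174.80 (running OOP $6,241.60).

$1,174.80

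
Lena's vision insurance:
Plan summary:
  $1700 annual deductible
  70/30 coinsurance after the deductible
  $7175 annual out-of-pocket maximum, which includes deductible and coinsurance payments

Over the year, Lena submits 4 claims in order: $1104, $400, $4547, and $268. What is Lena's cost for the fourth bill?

$80.40

#1 ($1104): fully absorbed by the deductible. Member owes $1104 (running OOP $1104).
#2 ($400): fully absorbed by the deductible. Cost to member: $400. OOP to date $1504.
#3 ($4547): $196 finishes the deductible; $4351 goes to coinsurance; member's 30% is $1305.30. Cost to member: $1501.30. OOP to date $3005.30.
#4 ($268): 30% coinsurance on $268 = $80.40. Member owes $80.40 (running OOP $3085.70).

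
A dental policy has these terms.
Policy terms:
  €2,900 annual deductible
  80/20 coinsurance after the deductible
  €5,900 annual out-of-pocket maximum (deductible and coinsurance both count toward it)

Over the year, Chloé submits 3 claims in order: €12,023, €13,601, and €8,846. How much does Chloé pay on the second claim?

Claim 1 — €12,023: €2,900 to deductible, leaving €9,123; coinsurance €9,123 × 20% = €1,824.60. Cost to patient: €4,724.60. OOP to date €4,724.60.
Claim 2 — €13,601: deductible already satisfied, so patient's share is 20% × €13,601 = €2,720.20. OOP would hit €7,444.80 > €5,900, so the cap limits the patient to €5,900 − €4,724.60 = €1,175.40.

€1,175.40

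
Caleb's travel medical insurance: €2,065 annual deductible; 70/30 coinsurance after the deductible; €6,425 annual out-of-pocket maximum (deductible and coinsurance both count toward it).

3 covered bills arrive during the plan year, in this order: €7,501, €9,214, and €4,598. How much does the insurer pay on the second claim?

#1 (€7,501): €2,065 finishes the deductible; €5,436 goes to coinsurance; traveler's 30% is €1,630.80. Traveler pays €3,695.80; OOP now €3,695.80. Insurer: €7,501 − €3,695.80 = €3,805.20.
#2 (€9,214): 30% coinsurance on €9,214 = €2,764.20. Adding that to €3,695.80 gives €6,460, past the €6,425 cap; traveler pays only €6,425 − €3,695.80 = €2,729.20. Insurer: €9,214 − €2,729.20 = €6,484.80.

€6,484.80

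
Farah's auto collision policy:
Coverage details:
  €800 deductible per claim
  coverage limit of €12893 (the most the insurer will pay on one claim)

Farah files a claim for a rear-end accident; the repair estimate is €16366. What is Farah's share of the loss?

After the deductible, €16366 − €800 = €15566 remains.
Since €15566 > €12893, the payout is capped at €12893.
Driver's share is the uncovered remainder: €16366 − €12893 = €3473.

€3473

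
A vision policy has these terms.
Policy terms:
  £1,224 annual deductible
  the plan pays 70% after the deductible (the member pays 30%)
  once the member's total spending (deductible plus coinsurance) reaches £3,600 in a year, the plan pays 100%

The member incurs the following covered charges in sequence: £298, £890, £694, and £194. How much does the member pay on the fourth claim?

£58.20

Bill 1, £298: fully absorbed by the deductible. Cost to member: £298. OOP to date £298.
Bill 2, £890: all of it applies to the deductible. Cost to member: £890. OOP to date £1,188.
Bill 3, £694: £36 to deductible, leaving £658; coinsurance £658 × 30% = £197.40. Member owes £233.40 (running OOP £1,421.40).
Bill 4, £194: deductible already satisfied, so member's share is 30% × £194 = £58.20. Cost to member: £58.20. OOP to date £1,479.60.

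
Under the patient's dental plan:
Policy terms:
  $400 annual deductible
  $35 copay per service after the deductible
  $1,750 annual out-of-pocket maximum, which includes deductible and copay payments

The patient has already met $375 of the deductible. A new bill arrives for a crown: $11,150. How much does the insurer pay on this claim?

Deductible still to meet: $400 − $375 = $25.
That leaves $11,150 − $25 = $11,125 for the copay.
Copay on this service: $35.
Patient responsibility before any cap: $25 + $35 = $60.
Cumulative spending $375 + $60 = $435 stays under the $1,750 maximum.
The plan picks up $11,150 − $60 = $11,090.

$11,090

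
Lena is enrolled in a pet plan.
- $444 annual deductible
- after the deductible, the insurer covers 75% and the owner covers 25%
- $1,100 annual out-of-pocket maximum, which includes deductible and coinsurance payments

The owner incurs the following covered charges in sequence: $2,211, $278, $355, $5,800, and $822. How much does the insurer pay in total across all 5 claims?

$8,366

Bill 1, $2,211: $444 to deductible, leaving $1,767; 25% of $1,767 = $441.75. Cost to owner: $885.75. OOP to date $885.75. Insurer: $2,211 − $885.75 = $1,325.25.
Bill 2, $278: deductible met; 25% of $278 = $69.50. Cost to owner: $69.50. OOP to date $955.25. Plan pays $278 − $69.50 = $208.50.
Bill 3, $355: deductible already satisfied, so owner's share is 25% × $355 = $88.75. Cost to owner: $88.75. OOP to date $1,044. Plan pays $355 − $88.75 = $266.25.
Bill 4, $5,800: deductible already satisfied, so owner's share is 25% × $5,800 = $1,450. OOP would hit $2,494 > $1,100, so the cap limits the owner to $1,100 − $1,044 = $56. Insurer: $5,800 − $56 = $5,744.
Bill 5, $822: 25% coinsurance on $822 = $205.50. Adding that to $1,100 gives $1,305.50, past the $1,100 cap; owner pays only $1,100 − $1,100 = $0. Insurer: $822 − $0 = $822.
Insurer total: $1,325.25 + $208.50 + $266.25 + $5,744 + $822 = $8,366.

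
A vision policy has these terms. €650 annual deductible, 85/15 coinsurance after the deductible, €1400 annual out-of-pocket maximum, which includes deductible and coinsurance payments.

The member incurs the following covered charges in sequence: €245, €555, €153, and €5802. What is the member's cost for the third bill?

€22.95

Bill 1, €245: fully absorbed by the deductible. Member pays €245; OOP now €245.
Bill 2, €555: €405 to deductible, leaving €150; member's 15% is €22.50. Member owes €427.50 (running OOP €672.50).
Bill 3, €153: deductible met; 15% of €153 = €22.95. Member pays €22.95; OOP now €695.45.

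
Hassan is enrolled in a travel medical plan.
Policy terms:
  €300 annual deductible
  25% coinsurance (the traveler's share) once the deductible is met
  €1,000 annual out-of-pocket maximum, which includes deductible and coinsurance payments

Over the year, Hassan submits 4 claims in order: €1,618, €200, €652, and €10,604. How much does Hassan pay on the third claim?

#1 (€1,618): €300 finishes the deductible; €1,318 goes to coinsurance; traveler's 25% is €329.50. Cost to traveler: €629.50. OOP to date €629.50.
#2 (€200): 25% coinsurance on €200 = €50. Traveler owes €50 (running OOP €679.50).
#3 (€652): 25% coinsurance on €652 = €163. Cost to traveler: €163. OOP to date €842.50.

€163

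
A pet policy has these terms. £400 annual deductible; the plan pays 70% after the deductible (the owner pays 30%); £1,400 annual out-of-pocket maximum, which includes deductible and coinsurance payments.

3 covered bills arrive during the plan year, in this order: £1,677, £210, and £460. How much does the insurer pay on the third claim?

#1 (£1,677): £400 to deductible, leaving £1,277; 30% of £1,277 = £383.10. Owner owes £783.10 (running OOP £783.10). Insurer: £1,677 − £783.10 = £893.90.
#2 (£210): 30% coinsurance on £210 = £63. Owner pays £63; OOP now £846.10. Insurer: £210 − £63 = £147.
#3 (£460): deductible already satisfied, so owner's share is 30% × £460 = £138. Owner pays £138; OOP now £984.10. Plan pays £460 − £138 = £322.

£322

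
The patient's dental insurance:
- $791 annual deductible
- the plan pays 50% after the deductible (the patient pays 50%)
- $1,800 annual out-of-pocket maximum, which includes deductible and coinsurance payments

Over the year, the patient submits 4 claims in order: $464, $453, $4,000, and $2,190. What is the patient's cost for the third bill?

Bill 1, $464: fully absorbed by the deductible. Cost to patient: $464. OOP to date $464.
Bill 2, $453: $327 to deductible, leaving $126; patient's 50% is $63. Cost to patient: $390. OOP to date $854.
Bill 3, $4,000: deductible met; 50% of $4,000 = $2,000. OOP would hit $2,854 > $1,800, so the cap limits the patient to $1,800 − $854 = $946.

$946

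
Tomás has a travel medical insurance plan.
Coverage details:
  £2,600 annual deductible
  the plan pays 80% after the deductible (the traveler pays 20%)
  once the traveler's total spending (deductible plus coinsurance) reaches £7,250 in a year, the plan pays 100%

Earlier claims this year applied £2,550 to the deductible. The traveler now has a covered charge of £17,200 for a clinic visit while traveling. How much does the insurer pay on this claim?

Remaining deductible: £2,600 − £2,550 = £50.
That leaves £17,200 − £50 = £17,150 for coinsurance.
Coinsurance: £17,150 × 20% = £3,430.
So the traveler owes £50 + £3,430 = £3,480 before any cap.
Year-to-date out-of-pocket becomes £2,550 + £3,480 = £6,030, still under the £7,250 maximum, so no cap applies.
Insurer pays the balance: £17,200 − £3,480 = £13,720.

£13,720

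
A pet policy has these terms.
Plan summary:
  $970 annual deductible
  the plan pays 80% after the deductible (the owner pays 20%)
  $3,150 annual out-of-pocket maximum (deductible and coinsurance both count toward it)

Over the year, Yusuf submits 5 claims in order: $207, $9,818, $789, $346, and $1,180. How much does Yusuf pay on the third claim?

$157.80

Claim 1 ($207): fully absorbed by the deductible. Owner pays $207; OOP now $207.
Claim 2 ($9,818): $763 finishes the deductible; $9,055 goes to coinsurance; owner's 20% is $1,811. Owner owes $2,574 (running OOP $2,781).
Claim 3 ($789): deductible met; 20% of $789 = $157.80. Owner owes $157.80 (running OOP $2,938.80).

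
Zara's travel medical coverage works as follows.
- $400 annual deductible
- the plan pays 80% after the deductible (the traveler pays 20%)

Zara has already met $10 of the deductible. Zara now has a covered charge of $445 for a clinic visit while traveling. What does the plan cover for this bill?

$10 of the $400 deductible is already met, leaving $390.
That leaves $445 − $390 = $55 for coinsurance.
20% of $55 = $11 falls to the traveler.
Traveler responsibility: $390 + $11 = $401.
The plan picks up $445 − $401 = $44.

$44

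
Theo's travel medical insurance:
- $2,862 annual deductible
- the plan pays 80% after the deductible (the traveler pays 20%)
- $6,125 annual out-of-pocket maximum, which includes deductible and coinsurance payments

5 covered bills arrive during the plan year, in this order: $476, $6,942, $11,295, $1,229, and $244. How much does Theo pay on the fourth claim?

$92.80

Bill 1, $476: all of it applies to the deductible. Cost to traveler: $476. OOP to date $476.
Bill 2, $6,942: deductible takes $2,386, $4,556 remains; coinsurance $4,556 × 20% = $911.20. Traveler pays $3,297.20; OOP now $3,773.20.
Bill 3, $11,295: deductible already satisfied, so traveler's share is 20% × $11,295 = $2,259. Traveler owes $2,259 (running OOP $6,032.20).
Bill 4, $1,229: deductible met; 20% of $1,229 = $245.80. Adding that to $6,032.20 gives $6,278, past the $6,125 cap; traveler pays only $6,125 − $6,032.20 = $92.80.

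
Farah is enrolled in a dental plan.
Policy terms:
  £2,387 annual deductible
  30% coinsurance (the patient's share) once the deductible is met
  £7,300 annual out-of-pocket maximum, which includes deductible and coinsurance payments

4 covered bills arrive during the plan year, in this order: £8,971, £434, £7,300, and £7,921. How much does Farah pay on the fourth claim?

Claim 1 — £8,971: £2,387 to deductible, leaving £6,584; coinsurance £6,584 × 30% = £1,975.20. Cost to patient: £4,362.20. OOP to date £4,362.20.
Claim 2 — £434: 30% coinsurance on £434 = £130.20. Cost to patient: £130.20. OOP to date £4,492.40.
Claim 3 — £7,300: deductible already satisfied, so patient's share is 30% × £7,300 = £2,190. Patient pays £2,190; OOP now £6,682.40.
Claim 4 — £7,921: deductible met; 30% of £7,921 = £2,376.30. That would push OOP to £9,058.70, over the £7,300 cap, so patient pays £7,300 − £6,682.40 = £617.60.

£617.60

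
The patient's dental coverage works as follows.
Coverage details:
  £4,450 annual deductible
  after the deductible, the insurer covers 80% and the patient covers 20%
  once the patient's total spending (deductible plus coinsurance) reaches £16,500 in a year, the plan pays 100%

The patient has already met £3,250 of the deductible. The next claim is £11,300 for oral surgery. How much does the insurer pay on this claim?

£8,080

Remaining deductible: £4,450 − £3,250 = £1,200.
After the £1,200 deductible portion, £11,300 − £1,200 = £10,100 is subject to coinsurance.
Coinsurance: £10,100 × 20% = £2,020.
That puts the patient's cost at £1,200 + £2,020 = £3,220 before any cap.
Cumulative spending £3,250 + £3,220 = £6,470 stays under the £16,500 maximum.
The plan picks up £11,300 − £3,220 = £8,080.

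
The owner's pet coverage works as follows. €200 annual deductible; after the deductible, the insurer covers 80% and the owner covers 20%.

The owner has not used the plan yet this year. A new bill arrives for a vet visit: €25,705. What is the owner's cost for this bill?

Nothing has been paid toward the €200 deductible, so the first €200 of this charge is applied there.
The remaining €25,505 (= €25,705 − €200) moves to coinsurance.
Owner's 20% share of €25,505 is €5,101.
So the owner owes €200 + €5,101 = €5,301.

€5,301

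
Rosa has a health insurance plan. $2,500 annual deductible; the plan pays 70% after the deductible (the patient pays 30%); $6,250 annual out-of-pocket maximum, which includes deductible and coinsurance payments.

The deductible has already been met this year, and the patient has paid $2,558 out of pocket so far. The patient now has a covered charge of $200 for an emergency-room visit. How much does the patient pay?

$60

The deductible is already satisfied, so the full bill goes to coinsurance.
30% of $200 = $60 falls to the patient.
Year-to-date out-of-pocket becomes $2,558 + $60 = $2,618, still under the $6,250 maximum, so no cap applies.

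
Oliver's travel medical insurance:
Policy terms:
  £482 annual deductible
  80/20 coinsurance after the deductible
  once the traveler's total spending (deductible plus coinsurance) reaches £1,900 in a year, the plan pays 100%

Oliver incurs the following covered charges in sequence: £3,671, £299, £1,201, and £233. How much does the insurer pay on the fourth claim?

Claim 1 (£3,671): £482 to deductible, leaving £3,189; 20% of £3,189 = £637.80. Traveler owes £1,119.80 (running OOP £1,119.80). Plan pays £3,671 − £1,119.80 = £2,551.20.
Claim 2 (£299): 20% coinsurance on £299 = £59.80. Cost to traveler: £59.80. OOP to date £1,179.60. Plan pays £299 − £59.80 = £239.20.
Claim 3 (£1,201): 20% coinsurance on £1,201 = £240.20. Traveler owes £240.20 (running OOP £1,419.80). Plan pays £1,201 − £240.20 = £960.80.
Claim 4 (£233): deductible met; 20% of £233 = £46.60. Traveler owes £46.60 (running OOP £1,466.40). Insurer: £233 − £46.60 = £186.40.

£186.40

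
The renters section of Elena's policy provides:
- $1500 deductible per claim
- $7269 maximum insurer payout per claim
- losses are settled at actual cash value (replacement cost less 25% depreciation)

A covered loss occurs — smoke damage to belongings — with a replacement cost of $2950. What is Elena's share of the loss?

$2237.50

At 25% depreciation, ACV = $2950 − $737.50 = $2212.50.
Subtract the deductible: $2212.50 − $1500 = $712.50.
$712.50 ≤ $7269, so the limit doesn't bind; insurer pays $712.50.
The tenant bears the rest of the original loss: $2950 − $712.50 = $2237.50.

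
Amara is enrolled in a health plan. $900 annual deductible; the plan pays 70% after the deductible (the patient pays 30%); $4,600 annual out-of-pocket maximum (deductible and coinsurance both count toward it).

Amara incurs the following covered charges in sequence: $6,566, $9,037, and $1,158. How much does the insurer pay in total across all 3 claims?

Claim 1 ($6,566): $900 to deductible, leaving $5,666; 30% of $5,666 = $1,699.80. Cost to patient: $2,599.80. OOP to date $2,599.80. Plan pays $6,566 − $2,599.80 = $3,966.20.
Claim 2 ($9,037): 30% coinsurance on $9,037 = $2,711.10. That would push OOP to $5,310.90, over the $4,600 cap, so patient pays $4,600 − $2,599.80 = $2,000.20. Plan pays $9,037 − $2,000.20 = $7,036.80.
Claim 3 ($1,158): 30% coinsurance on $1,158 = $347.40. Adding that to $4,600 gives $4,947.40, past the $4,600 cap; patient pays only $4,600 − $4,600 = $0. Insurer: $1,158 − $0 = $1,158.
Insurer total: $3,966.20 + $7,036.80 + $1,158 = $12,161.

$12,161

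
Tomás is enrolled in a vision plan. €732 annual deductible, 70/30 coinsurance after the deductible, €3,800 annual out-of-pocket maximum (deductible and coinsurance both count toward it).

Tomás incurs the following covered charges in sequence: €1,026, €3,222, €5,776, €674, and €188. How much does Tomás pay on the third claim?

€1,732.80

Claim 1 — €1,026: deductible takes €732, €294 remains; coinsurance €294 × 30% = €88.20. Member owes €820.20 (running OOP €820.20).
Claim 2 — €3,222: 30% coinsurance on €3,222 = €966.60. Member owes €966.60 (running OOP €1,786.80).
Claim 3 — €5,776: deductible met; 30% of €5,776 = €1,732.80. Cost to member: €1,732.80. OOP to date €3,519.60.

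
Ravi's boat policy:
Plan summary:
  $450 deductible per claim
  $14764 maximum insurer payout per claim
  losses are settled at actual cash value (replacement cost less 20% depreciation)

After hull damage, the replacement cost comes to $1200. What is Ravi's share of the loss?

At 20% depreciation, ACV = $1200 − $240 = $960.
After the deductible, $960 − $450 = $510 remains.
$510 is within the $14764 limit, so the insurer pays $510.
Out of pocket: $1200 − $510 = $690.

$690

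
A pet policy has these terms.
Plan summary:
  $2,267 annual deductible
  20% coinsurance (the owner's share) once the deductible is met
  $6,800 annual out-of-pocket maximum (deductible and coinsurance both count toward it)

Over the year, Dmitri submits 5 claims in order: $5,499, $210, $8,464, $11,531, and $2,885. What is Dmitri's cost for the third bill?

Bill 1, $5,499: $2,267 finishes the deductible; $3,232 goes to coinsurance; 20% of $3,232 = $646.40. Owner pays $2,913.40; OOP now $2,913.40.
Bill 2, $210: 20% coinsurance on $210 = $42. Owner pays $42; OOP now $2,955.40.
Bill 3, $8,464: 20% coinsurance on $8,464 = $1,692.80. Cost to owner: $1,692.80. OOP to date $4,648.20.

$1,692.80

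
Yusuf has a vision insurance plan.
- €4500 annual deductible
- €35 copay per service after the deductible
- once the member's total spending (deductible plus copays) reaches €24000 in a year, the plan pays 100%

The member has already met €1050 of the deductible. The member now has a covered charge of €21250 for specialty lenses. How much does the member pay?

€1050 of the €4500 deductible is already met, leaving €3450.
After the €3450 deductible portion, €21250 − €3450 = €17800 is subject to the copay.
Copay on this service: €35.
Member responsibility before any cap: €3450 + €35 = €3485.
Year-to-date out-of-pocket becomes €1050 + €3485 = €4535, still under the €24000 maximum, so no cap applies.

€3485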